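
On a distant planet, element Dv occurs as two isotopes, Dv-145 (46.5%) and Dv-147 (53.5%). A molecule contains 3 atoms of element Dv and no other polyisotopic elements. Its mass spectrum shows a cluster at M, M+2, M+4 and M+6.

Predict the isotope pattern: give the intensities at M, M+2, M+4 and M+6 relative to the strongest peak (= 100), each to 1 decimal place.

25.2 : 86.9 : 100.0 : 38.4

Expanding (0.465 + 0.535)^3:
P(M) = 0.465^3 = 0.100545
P(M+2) = 3 × 0.465^2 × 0.535^1 = 0.347041
P(M+4) = 3 × 0.465^1 × 0.535^2 = 0.399284
P(M+6) = 0.535^3 = 0.153130
The M+4 peak is largest (0.399284); scaling to 100 gives 25.2 : 86.9 : 100.0 : 38.4.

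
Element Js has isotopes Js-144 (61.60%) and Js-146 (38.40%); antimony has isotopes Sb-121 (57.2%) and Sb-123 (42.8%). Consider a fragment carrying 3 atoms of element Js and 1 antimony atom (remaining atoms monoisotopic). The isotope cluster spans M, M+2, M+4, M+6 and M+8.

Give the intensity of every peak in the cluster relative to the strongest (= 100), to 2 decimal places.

Element Js pattern (n=3): 0.2337449 : 0.43713331 : 0.27249869 : 0.0566231
Antimony pattern (n=1): 0.5720 : 0.4280
Convolve the two distributions (both contribute in 2-u steps):
  M: 0.2337449×0.5720 = 0.133702
  M+2: 0.2337449×0.4280 + 0.43713331×0.5720 = 0.350083
  M+4: 0.43713331×0.4280 + 0.27249869×0.5720 = 0.342962
  M+6: 0.27249869×0.4280 + 0.0566231×0.5720 = 0.149018
  M+8: 0.0566231×0.4280 = 0.024235
Scale to base peak (0.350083) = 100: 38.19 : 100.00 : 97.97 : 42.57 : 6.92

38.19 : 100.00 : 97.97 : 42.57 : 6.92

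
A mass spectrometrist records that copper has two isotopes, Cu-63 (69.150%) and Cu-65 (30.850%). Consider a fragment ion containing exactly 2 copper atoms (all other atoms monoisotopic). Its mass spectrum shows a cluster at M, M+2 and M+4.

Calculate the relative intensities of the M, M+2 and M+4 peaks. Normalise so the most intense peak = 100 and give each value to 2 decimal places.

100.00 : 89.23 : 19.90

The 2 Cu atoms are independent, so intensities follow the terms of (0.69150 + 0.30850)^2.
P(M) = 0.69150^2 = 0.478172
P(M+2) = 2 × 0.69150^1 × 0.30850^1 = 0.426656
P(M+4) = 0.30850^2 = 0.095172
The M peak is largest (0.478172); scaling to 100 gives 100.00 : 89.23 : 19.90.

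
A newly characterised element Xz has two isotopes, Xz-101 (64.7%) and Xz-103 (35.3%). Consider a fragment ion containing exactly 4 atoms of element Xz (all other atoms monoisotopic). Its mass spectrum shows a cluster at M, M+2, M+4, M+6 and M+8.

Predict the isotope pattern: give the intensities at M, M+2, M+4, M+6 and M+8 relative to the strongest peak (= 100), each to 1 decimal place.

45.8 : 100.0 : 81.8 : 29.8 : 4.1

The 4 Xz atoms are independent, so intensities follow the terms of (0.647 + 0.353)^4.
P(M) = 0.647^4 = 0.175233
P(M+2) = 4 × 0.647^3 × 0.353^1 = 0.382426
P(M+4) = 6 × 0.647^2 × 0.353^2 = 0.312975
P(M+6) = 4 × 0.647^1 × 0.353^3 = 0.113838
P(M+8) = 0.353^4 = 0.015527
The M+2 peak is largest (0.382426); scaling to 100 gives 45.8 : 100.0 : 81.8 : 29.8 : 4.1.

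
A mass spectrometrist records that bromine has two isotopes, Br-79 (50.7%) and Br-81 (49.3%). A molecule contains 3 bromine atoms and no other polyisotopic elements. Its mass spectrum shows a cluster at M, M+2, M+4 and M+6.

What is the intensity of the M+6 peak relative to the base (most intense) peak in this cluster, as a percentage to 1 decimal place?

Term probabilities: M 0.1303, M+2 0.3802, M+4 0.3697, M+6 0.1198. Base peak = M+2.
P(M+2) = C(3,1) × 0.507^2 × 0.493^1 = 3 × 0.257049 × 0.4930 = 0.380175 (base)
P(M+6) = C(3,3) × 0.507^0 × 0.493^3 = 1 × 1.0000 × 0.11982316 = 0.119823
Relative intensity = 0.119823 / 0.380175 × 100 = 31.5

31.5%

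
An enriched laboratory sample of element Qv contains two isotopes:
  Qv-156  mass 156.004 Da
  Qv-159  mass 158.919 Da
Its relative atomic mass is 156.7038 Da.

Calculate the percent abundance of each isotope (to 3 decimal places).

Qv-156: 75.993%, Qv-159: 24.007%

Writing the weighted mean with unknown fraction x of Qv-156:
156.004·x + 158.919·(1 − x) = 156.7038
(156.004 − 158.919)·x = 156.7038 − 158.919
x = -2.2152 / -2.915 = 0.75993 → 75.993% Qv-156, 24.007% Qv-159.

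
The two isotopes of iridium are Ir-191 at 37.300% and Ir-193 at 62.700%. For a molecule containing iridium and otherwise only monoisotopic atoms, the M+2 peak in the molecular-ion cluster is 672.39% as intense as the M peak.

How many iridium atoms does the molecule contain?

4

For n independent Ir atoms, I(M+2)/I(M) = n · (abundance Ir-193) / (abundance Ir-191) = n · 0.62700/0.37300.
n = 6.7239 × 0.37300/0.62700 = 4.00 ≈ 4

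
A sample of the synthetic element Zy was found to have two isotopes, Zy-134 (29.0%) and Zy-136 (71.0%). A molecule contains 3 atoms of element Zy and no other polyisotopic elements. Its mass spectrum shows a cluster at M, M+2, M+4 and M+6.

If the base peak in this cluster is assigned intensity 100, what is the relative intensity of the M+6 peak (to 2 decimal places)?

81.61

Binomial terms of (0.290 + 0.710)^3: M 0.0244, M+2 0.1791, M+4 0.4386, M+6 0.3579 → M+4 is the base peak.
P(M+4) = C(3,2) × 0.290^1 × 0.710^2 = 3 × 0.2900 × 0.5041 = 0.438567 (base)
P(M+6) = C(3,3) × 0.290^0 × 0.710^3 = 1 × 1.0000 × 0.357911 = 0.357911
Relative intensity = 0.357911 / 0.438567 × 100 = 81.61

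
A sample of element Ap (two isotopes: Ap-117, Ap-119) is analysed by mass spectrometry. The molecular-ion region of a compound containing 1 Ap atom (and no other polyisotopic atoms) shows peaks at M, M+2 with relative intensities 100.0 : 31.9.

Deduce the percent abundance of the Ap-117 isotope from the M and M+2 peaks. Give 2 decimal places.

75.82%

If p is the fraction of Ap that is Ap-117, then I(M+2)/I(M) = [C(1,1)·p^0·(1−p)] / p^1 = 1·(1−p)/p = 31.9/100.0 = 0.3190
(1−p)/p = 0.3190/1 = 0.3190  ⇒  p = 1/(1 + 0.3190) = 0.7582
Ap-117: 75.82%, Ap-119: 24.18%.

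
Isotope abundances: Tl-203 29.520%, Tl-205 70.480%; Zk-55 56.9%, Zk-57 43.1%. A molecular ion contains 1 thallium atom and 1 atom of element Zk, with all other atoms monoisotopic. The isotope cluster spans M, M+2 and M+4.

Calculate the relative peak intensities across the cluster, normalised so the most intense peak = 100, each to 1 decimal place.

Thallium pattern (n=1): 0.2952 : 0.7048
Element Zk pattern (n=1): 0.5690 : 0.4310
Convolve the two distributions (both contribute in 2-u steps):
  M: 0.2952×0.5690 = 0.167969
  M+2: 0.2952×0.4310 + 0.7048×0.5690 = 0.528262
  M+4: 0.7048×0.4310 = 0.303769
Scale to base peak (0.528262) = 100: 31.8 : 100.0 : 57.5

31.8 : 100.0 : 57.5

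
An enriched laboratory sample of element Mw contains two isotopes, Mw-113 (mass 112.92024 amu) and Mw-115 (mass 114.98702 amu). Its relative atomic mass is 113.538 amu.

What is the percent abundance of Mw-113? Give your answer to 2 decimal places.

With x = fraction of Mw-113 (so Mw-115 is 1 − x):
112.92024·x + 114.98702·(1 − x) = 113.538
(112.92024 − 114.98702)·x = 113.538 − 114.98702
x = -1.44902 / -2.06678 = 0.70110 → 70.11% Mw-113, 29.89% Mw-115.

70.11%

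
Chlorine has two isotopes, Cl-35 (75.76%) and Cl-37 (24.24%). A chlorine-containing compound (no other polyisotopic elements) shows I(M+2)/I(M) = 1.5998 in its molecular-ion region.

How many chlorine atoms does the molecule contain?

With n Cl atoms, P(M+2)/P(M) = C(n,1)·p^(n−1)q / p^n = n·q/p = n · 0.2424/0.7576.
n = 1.5998 × 0.7576/0.2424 = 5.00 ≈ 5

5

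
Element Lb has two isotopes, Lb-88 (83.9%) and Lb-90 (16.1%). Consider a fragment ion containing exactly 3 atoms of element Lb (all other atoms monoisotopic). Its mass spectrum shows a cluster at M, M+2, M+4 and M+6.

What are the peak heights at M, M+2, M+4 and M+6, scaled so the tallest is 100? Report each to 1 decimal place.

100.0 : 57.6 : 11.0 : 0.7

Each Lb atom is independently Lb-88 (p = 0.839) or Lb-90 (q = 0.161); the cluster is the binomial expansion (p + q)^3.
P(M) = 0.839^3 = 0.590590
P(M+2) = 3 × 0.839^2 × 0.161^1 = 0.339994
P(M+4) = 3 × 0.839^1 × 0.161^2 = 0.065243
P(M+6) = 0.161^3 = 0.004173
The M peak is largest (0.590590); scaling to 100 gives 100.0 : 57.6 : 11.0 : 0.7.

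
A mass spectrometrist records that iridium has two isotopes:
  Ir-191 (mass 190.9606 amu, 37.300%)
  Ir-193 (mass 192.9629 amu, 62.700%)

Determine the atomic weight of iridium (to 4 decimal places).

Ar = Σ fᵢ·mᵢ = 0.37300 × 190.9606 + 0.62700 × 192.9629
= 71.22830 + 120.98774 = 192.21604 amu

192.2160 amu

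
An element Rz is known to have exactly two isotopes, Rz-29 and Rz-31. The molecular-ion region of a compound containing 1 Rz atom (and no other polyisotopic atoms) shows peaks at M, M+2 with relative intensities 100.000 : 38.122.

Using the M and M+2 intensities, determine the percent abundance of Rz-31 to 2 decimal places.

27.60%

If p is the fraction of Rz that is Rz-29, then I(M+2)/I(M) = [C(1,1)·p^0·(1−p)] / p^1 = 1·(1−p)/p = 38.122/100.000 = 0.3812
(1−p)/p = 0.3812/1 = 0.3812  ⇒  p = 1/(1 + 0.3812) = 0.7240
Rz-29: 72.40%, Rz-31: 27.60%.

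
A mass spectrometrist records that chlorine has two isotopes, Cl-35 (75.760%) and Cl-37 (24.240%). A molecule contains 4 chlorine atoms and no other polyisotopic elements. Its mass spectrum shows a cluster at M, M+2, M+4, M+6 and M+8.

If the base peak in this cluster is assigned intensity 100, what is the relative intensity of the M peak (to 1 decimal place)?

(0.75760 + 0.24240)^4 gives M 0.3294, M+2 0.4216, M+4 0.2023, M+6 0.0432, M+8 0.0035; the largest is M+2.
P(M+2) = C(4,1) × 0.75760^3 × 0.24240^1 = 4 × 0.4348304 × 0.2424 = 0.421612 (base)
P(M) = C(4,0) × 0.75760^4 × 0.24240^0 = 1 × 0.32942751 × 1.0000 = 0.329428
Relative intensity = 0.329428 / 0.421612 × 100 = 78.1

78.1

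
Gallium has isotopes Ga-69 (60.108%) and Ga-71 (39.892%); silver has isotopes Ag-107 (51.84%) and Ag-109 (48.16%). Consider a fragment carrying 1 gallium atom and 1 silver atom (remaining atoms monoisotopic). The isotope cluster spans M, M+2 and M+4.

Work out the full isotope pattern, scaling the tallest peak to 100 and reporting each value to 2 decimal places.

Gallium pattern (n=1): 0.60108 : 0.39892
Silver pattern (n=1): 0.5184 : 0.4816
Convolve the two distributions (both contribute in 2-u steps):
  M: 0.60108×0.5184 = 0.311600
  M+2: 0.60108×0.4816 + 0.39892×0.5184 = 0.496280
  M+4: 0.39892×0.4816 = 0.192120
Scale to base peak (0.496280) = 100: 62.79 : 100.00 : 38.71

62.79 : 100.00 : 38.71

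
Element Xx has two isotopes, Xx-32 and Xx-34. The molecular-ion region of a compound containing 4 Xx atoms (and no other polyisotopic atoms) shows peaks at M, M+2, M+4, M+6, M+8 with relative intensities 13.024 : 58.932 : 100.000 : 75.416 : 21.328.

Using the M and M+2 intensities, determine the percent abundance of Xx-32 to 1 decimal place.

If p is the fraction of Xx that is Xx-32, then I(M+2)/I(M) = [C(4,1)·p^3·(1−p)] / p^4 = 4·(1−p)/p = 58.932/13.024 = 4.5249
(1−p)/p = 4.5249/4 = 1.1312  ⇒  p = 1/(1 + 1.1312) = 0.4692
Xx-32: 46.9%, Xx-34: 53.1%.

46.9%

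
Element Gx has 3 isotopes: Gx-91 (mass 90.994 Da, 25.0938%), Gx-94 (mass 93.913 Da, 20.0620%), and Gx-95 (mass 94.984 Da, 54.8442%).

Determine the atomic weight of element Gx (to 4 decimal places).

Weight each isotope mass by its fractional abundance: 0.250938 × 90.994 + 0.200620 × 93.913 + 0.548442 × 94.984
= 22.83385 + 18.84083 + 52.09321 = 93.76789 Da

93.7679 Da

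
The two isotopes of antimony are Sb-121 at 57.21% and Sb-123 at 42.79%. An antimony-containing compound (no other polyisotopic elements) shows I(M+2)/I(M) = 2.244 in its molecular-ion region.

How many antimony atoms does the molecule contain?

3

For n independent Sb atoms, I(M+2)/I(M) = n · (abundance Sb-123) / (abundance Sb-121) = n · 0.4279/0.5721.
n = 2.244 × 0.5721/0.4279 = 3.00 ≈ 3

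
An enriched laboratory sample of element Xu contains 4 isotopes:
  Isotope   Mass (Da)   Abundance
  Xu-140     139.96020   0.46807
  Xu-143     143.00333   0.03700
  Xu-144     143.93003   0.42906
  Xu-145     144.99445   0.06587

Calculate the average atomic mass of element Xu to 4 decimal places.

Weight each isotope mass by its fractional abundance: 0.46807 × 139.96020 + 0.03700 × 143.00333 + 0.42906 × 143.93003 + 0.06587 × 144.99445
= 65.511171 + 5.291123 + 61.754619 + 9.550784 = 142.107697 Da

142.1077 Da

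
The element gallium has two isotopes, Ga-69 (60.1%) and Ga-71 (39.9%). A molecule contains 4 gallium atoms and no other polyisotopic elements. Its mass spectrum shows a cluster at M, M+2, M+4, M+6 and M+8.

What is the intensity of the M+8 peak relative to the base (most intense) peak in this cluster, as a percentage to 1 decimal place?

Term probabilities: M 0.1305, M+2 0.3465, M+4 0.3450, M+6 0.1527, M+8 0.0253. Base peak = M+2.
P(M+2) = C(4,1) × 0.601^3 × 0.399^1 = 4 × 0.2170818 × 0.3990 = 0.346463 (base)
P(M+8) = C(4,4) × 0.601^0 × 0.399^4 = 1 × 1.0000 × 0.02534496 = 0.025345
Relative intensity = 0.025345 / 0.346463 × 100 = 7.3

7.3%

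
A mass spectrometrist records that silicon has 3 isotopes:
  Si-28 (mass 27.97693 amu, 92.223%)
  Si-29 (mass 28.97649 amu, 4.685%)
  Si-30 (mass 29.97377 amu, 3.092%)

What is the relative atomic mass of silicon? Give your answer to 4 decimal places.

Weight each isotope mass by its fractional abundance: 0.92223 × 27.97693 + 0.04685 × 28.97649 + 0.03092 × 29.97377
= 25.801164 + 1.357549 + 0.926789 = 28.085502 amu

28.0855 amu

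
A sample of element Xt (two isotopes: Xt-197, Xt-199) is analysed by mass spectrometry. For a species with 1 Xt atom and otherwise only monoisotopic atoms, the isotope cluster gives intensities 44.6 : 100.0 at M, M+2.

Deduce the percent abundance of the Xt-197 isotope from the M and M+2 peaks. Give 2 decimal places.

Write p for the Xt-197 fraction. I(M+2)/I(M) = [C(1,1)·p^0·(1−p)] / p^1 = 1·(1−p)/p = 100.0/44.6 = 2.2422
(1−p)/p = 2.2422/1 = 2.2422  ⇒  p = 1/(1 + 2.2422) = 0.3084
Xt-197: 30.84%, Xt-199: 69.16%.

30.84%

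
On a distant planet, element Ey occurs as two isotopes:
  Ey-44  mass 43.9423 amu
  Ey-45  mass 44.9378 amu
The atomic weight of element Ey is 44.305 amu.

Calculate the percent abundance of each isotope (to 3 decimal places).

Let x be the fractional abundance of Ey-44; then Ey-45 has abundance 1 − x.
43.9423·x + 44.9378·(1 − x) = 44.305
(43.9423 − 44.9378)·x = 44.305 − 44.9378
x = -0.6328 / -0.9955 = 0.63566 → 63.566% Ey-44, 36.434% Ey-45.

Ey-44: 63.566%, Ey-45: 36.434%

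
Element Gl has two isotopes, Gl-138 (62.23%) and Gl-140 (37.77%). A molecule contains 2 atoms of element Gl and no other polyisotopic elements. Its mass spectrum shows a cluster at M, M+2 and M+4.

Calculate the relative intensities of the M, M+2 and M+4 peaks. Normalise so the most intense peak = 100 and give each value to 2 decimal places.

82.38 : 100.00 : 30.35

The 2 Gl atoms are independent, so intensities follow the terms of (0.6223 + 0.3777)^2.
P(M) = 0.6223^2 = 0.387257
P(M+2) = 2 × 0.6223^1 × 0.3777^1 = 0.470085
P(M+4) = 0.3777^2 = 0.142657
The M+2 peak is largest (0.470085); scaling to 100 gives 82.38 : 100.00 : 30.35.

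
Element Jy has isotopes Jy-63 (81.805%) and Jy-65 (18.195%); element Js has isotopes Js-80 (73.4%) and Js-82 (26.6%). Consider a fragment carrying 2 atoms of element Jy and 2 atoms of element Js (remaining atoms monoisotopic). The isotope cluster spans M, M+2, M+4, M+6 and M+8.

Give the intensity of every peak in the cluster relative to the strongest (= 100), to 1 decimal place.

Element Jy pattern (n=2): 0.6692058 : 0.29768839 : 0.0331058
Element Js pattern (n=2): 0.538756 : 0.390488 : 0.070756
Convolve the two distributions (both contribute in 2-u steps):
  M: 0.6692058×0.538756 = 0.360539
  M+2: 0.6692058×0.390488 + 0.29768839×0.538756 = 0.421698
  M+4: 0.6692058×0.070756 + 0.29768839×0.390488 + 0.0331058×0.538756 = 0.181430
  M+6: 0.29768839×0.070756 + 0.0331058×0.390488 = 0.033991
  M+8: 0.0331058×0.070756 = 0.002342
Scale to base peak (0.421698) = 100: 85.5 : 100.0 : 43.0 : 8.1 : 0.6

85.5 : 100.0 : 43.0 : 8.1 : 0.6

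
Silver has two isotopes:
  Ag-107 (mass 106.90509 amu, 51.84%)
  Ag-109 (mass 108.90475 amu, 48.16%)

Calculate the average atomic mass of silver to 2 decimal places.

107.87 amu

Average mass = Σ (abundance × isotope mass) = 0.5184 × 106.90509 + 0.4816 × 108.90475
= 55.419599 + 52.448528 = 107.868127 amu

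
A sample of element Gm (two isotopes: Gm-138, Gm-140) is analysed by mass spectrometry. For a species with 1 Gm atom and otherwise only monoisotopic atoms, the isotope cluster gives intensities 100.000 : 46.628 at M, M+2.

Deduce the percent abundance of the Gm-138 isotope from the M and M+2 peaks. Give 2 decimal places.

68.20%

Write p for the Gm-138 fraction. I(M+2)/I(M) = [C(1,1)·p^0·(1−p)] / p^1 = 1·(1−p)/p = 46.628/100.000 = 0.4663
(1−p)/p = 0.4663/1 = 0.4663  ⇒  p = 1/(1 + 0.4663) = 0.6820
Gm-138: 68.20%, Gm-140: 31.80%.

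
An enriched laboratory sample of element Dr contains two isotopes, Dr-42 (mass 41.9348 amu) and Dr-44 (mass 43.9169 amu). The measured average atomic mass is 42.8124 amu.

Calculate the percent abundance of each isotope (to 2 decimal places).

Dr-42: 55.72%, Dr-44: 44.28%

Writing the weighted mean with unknown fraction x of Dr-42:
41.9348·x + 43.9169·(1 − x) = 42.8124
(41.9348 − 43.9169)·x = 42.8124 − 43.9169
x = -1.1045 / -1.9821 = 0.55724 → 55.72% Dr-42, 44.28% Dr-44.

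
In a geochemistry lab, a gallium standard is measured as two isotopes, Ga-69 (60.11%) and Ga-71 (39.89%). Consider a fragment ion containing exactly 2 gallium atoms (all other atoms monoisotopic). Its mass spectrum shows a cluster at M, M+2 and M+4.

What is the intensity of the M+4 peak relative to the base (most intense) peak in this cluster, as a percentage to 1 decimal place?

(0.6011 + 0.3989)^2 gives M 0.3613, M+2 0.4796, M+4 0.1591; the largest is M+2.
P(M+2) = C(2,1) × 0.6011^1 × 0.3989^1 = 2 × 0.6011 × 0.3989 = 0.479558 (base)
P(M+4) = C(2,2) × 0.6011^0 × 0.3989^2 = 1 × 1.0000 × 0.15912121 = 0.159121
Relative intensity = 0.159121 / 0.479558 × 100 = 33.2

33.2%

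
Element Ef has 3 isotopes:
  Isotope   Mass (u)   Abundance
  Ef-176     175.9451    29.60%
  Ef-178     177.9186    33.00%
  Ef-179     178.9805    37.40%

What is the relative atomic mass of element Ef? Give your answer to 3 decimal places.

Ar = Σ fᵢ·mᵢ = 0.2960 × 175.9451 + 0.3300 × 177.9186 + 0.3740 × 178.9805
= 52.07975 + 58.71314 + 66.93871 = 177.73160 u

177.732 u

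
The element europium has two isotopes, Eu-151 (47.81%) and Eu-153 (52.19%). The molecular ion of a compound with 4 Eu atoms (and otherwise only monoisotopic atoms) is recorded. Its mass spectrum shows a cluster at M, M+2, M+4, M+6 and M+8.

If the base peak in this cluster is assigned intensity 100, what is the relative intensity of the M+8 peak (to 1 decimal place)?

Binomial terms of (0.4781 + 0.5219)^4: M 0.0522, M+2 0.2281, M+4 0.3736, M+6 0.2719, M+8 0.0742 → M+4 is the base peak.
P(M+4) = C(4,2) × 0.4781^2 × 0.5219^2 = 6 × 0.22857961 × 0.27237961 = 0.373563 (base)
P(M+8) = C(4,4) × 0.4781^0 × 0.5219^4 = 1 × 1.0000 × 0.07419065 = 0.074191
Relative intensity = 0.074191 / 0.373563 × 100 = 19.9

19.9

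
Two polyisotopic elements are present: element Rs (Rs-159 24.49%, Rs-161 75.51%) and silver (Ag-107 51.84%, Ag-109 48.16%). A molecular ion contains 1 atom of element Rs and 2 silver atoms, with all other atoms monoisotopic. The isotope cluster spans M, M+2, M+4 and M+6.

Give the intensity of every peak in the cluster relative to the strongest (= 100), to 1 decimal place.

15.2 : 75.0 : 100.0 : 40.4

Element Rs pattern (n=1): 0.2449 : 0.7551
Silver pattern (n=2): 0.26873856 : 0.49932288 : 0.23193856
Convolve the two distributions (both contribute in 2-u steps):
  M: 0.2449×0.26873856 = 0.065814
  M+2: 0.2449×0.49932288 + 0.7551×0.26873856 = 0.325209
  M+4: 0.2449×0.23193856 + 0.7551×0.49932288 = 0.433840
  M+6: 0.7551×0.23193856 = 0.175137
Scale to base peak (0.433840) = 100: 15.2 : 75.0 : 100.0 : 40.4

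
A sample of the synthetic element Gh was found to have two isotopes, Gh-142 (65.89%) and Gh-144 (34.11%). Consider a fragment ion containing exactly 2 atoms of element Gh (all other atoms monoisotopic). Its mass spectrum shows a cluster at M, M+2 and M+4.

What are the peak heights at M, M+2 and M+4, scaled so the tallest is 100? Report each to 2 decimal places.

96.58 : 100.00 : 25.88

Expanding (0.6589 + 0.3411)^2:
P(M) = 0.6589^2 = 0.434149
P(M+2) = 2 × 0.6589^1 × 0.3411^1 = 0.449502
P(M+4) = 0.3411^2 = 0.116349
The M+2 peak is largest (0.449502); scaling to 100 gives 96.58 : 100.00 : 25.88.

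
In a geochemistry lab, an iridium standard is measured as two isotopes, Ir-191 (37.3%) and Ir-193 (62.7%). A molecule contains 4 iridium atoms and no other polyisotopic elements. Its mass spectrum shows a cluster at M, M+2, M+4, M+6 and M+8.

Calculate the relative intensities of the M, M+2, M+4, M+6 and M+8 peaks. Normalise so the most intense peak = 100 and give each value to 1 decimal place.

5.3 : 35.4 : 89.2 : 100.0 : 42.0

Each Ir atom is independently Ir-191 (p = 0.373) or Ir-193 (q = 0.627); the cluster is the binomial expansion (p + q)^4.
P(M) = 0.373^4 = 0.019357
P(M+2) = 4 × 0.373^3 × 0.627^1 = 0.130153
P(M+4) = 6 × 0.373^2 × 0.627^2 = 0.328174
P(M+6) = 4 × 0.373^1 × 0.627^3 = 0.367766
P(M+8) = 0.627^4 = 0.154550
The M+6 peak is largest (0.367766); scaling to 100 gives 5.3 : 35.4 : 89.2 : 100.0 : 42.0.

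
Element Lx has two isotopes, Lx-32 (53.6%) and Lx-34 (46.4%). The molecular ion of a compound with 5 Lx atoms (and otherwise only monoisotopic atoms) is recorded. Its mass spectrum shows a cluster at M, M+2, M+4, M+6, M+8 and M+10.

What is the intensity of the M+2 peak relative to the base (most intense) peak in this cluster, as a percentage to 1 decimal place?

Term probabilities: M 0.0442, M+2 0.1915, M+4 0.3315, M+6 0.2870, M+8 0.1242, M+10 0.0215. Base peak = M+4.
P(M+4) = C(5,2) × 0.536^3 × 0.464^2 = 10 × 0.15399066 × 0.215296 = 0.331536 (base)
P(M+2) = C(5,1) × 0.536^4 × 0.464^1 = 5 × 0.08253899 × 0.4640 = 0.191490
Relative intensity = 0.191490 / 0.331536 × 100 = 57.8

57.8%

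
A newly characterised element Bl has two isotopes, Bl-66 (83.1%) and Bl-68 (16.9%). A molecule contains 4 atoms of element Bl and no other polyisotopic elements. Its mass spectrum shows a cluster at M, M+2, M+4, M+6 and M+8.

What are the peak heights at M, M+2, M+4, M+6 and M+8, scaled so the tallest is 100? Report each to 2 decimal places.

100.00 : 81.35 : 24.82 : 3.36 : 0.17

Expanding (0.831 + 0.169)^4:
P(M) = 0.831^4 = 0.476874
P(M+2) = 4 × 0.831^3 × 0.169^1 = 0.387927
P(M+4) = 6 × 0.831^2 × 0.169^2 = 0.118339
P(M+6) = 4 × 0.831^1 × 0.169^3 = 0.016044
P(M+8) = 0.169^4 = 0.000816
The M peak is largest (0.476874); scaling to 100 gives 100.00 : 81.35 : 24.82 : 3.36 : 0.17.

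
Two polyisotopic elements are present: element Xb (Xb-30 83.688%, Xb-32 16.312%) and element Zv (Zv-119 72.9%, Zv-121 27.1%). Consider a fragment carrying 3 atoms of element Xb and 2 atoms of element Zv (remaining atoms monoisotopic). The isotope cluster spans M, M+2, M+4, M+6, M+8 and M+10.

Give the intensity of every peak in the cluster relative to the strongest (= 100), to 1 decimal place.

75.3 : 100.0 : 51.7 : 13.0 : 1.6 : 0.1

Element Xb pattern (n=3): 0.58612408 : 0.34273215 : 0.06680345 : 0.00434032
Element Zv pattern (n=2): 0.531441 : 0.395118 : 0.073441
Convolve the two distributions (both contribute in 2-u steps):
  M: 0.58612408×0.531441 = 0.311490
  M+2: 0.58612408×0.395118 + 0.34273215×0.531441 = 0.413730
  M+4: 0.58612408×0.073441 + 0.34273215×0.395118 + 0.06680345×0.531441 = 0.213967
  M+6: 0.34273215×0.073441 + 0.06680345×0.395118 + 0.00434032×0.531441 = 0.053872
  M+8: 0.06680345×0.073441 + 0.00434032×0.395118 = 0.006621
  M+10: 0.00434032×0.073441 = 0.000319
Scale to base peak (0.413730) = 100: 75.3 : 100.0 : 51.7 : 13.0 : 1.6 : 0.1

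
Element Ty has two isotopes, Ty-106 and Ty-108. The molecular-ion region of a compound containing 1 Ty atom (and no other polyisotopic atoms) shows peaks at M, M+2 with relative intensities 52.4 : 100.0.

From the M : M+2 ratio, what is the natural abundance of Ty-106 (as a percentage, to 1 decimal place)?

Write p for the Ty-106 fraction. I(M+2)/I(M) = [C(1,1)·p^0·(1−p)] / p^1 = 1·(1−p)/p = 100.0/52.4 = 1.9084
(1−p)/p = 1.9084/1 = 1.9084  ⇒  p = 1/(1 + 1.9084) = 0.3438
Ty-106: 34.4%, Ty-108: 65.6%.

34.4%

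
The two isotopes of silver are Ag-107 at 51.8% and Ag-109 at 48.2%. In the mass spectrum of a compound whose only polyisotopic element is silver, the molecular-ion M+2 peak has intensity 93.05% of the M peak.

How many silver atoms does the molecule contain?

The M+2/M ratio from n Ag atoms is n · q/p = n · 0.482/0.518.
n = 0.9305 × 0.518/0.482 = 1.00 ≈ 1

1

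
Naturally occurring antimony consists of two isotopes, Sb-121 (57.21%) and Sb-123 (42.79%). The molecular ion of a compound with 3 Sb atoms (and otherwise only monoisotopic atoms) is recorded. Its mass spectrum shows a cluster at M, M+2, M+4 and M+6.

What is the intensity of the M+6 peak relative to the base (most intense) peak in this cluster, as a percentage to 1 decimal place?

18.6%

Term probabilities: M 0.1872, M+2 0.4202, M+4 0.3143, M+6 0.0783. Base peak = M+2.
P(M+2) = C(3,1) × 0.5721^2 × 0.4279^1 = 3 × 0.32729841 × 0.4279 = 0.420153 (base)
P(M+6) = C(3,3) × 0.5721^0 × 0.4279^3 = 1 × 1.0000 × 0.07834781 = 0.078348
Relative intensity = 0.078348 / 0.420153 × 100 = 18.6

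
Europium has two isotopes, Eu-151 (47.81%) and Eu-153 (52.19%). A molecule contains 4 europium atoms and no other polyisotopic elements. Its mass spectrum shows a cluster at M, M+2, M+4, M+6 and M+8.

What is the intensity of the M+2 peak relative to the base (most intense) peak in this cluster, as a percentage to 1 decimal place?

61.1%

(0.4781 + 0.5219)^4 gives M 0.0522, M+2 0.2281, M+4 0.3736, M+6 0.2719, M+8 0.0742; the largest is M+4.
P(M+4) = C(4,2) × 0.4781^2 × 0.5219^2 = 6 × 0.22857961 × 0.27237961 = 0.373563 (base)
P(M+2) = C(4,1) × 0.4781^3 × 0.5219^1 = 4 × 0.10928391 × 0.5219 = 0.228141
Relative intensity = 0.228141 / 0.373563 × 100 = 61.1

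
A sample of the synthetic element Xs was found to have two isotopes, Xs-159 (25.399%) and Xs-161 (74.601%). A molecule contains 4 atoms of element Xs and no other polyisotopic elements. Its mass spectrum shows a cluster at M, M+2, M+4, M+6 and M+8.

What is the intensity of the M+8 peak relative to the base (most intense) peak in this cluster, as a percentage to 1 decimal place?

Term probabilities: M 0.0042, M+2 0.0489, M+4 0.2154, M+6 0.4218, M+8 0.3097. Base peak = M+6.
P(M+6) = C(4,3) × 0.25399^1 × 0.74601^3 = 4 × 0.25399 × 0.41517763 = 0.421804 (base)
P(M+8) = C(4,4) × 0.25399^0 × 0.74601^4 = 1 × 1.0000 × 0.30972667 = 0.309727
Relative intensity = 0.309727 / 0.421804 × 100 = 73.4

73.4%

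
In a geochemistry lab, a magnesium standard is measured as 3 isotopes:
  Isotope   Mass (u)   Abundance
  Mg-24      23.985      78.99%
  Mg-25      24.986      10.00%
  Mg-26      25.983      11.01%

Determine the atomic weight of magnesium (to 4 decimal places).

Average mass = Σ (abundance × isotope mass) = 0.7899 × 23.985 + 0.1000 × 24.986 + 0.1101 × 25.983
= 18.94575 + 2.49860 + 2.86073 = 24.30508 u

24.3051 u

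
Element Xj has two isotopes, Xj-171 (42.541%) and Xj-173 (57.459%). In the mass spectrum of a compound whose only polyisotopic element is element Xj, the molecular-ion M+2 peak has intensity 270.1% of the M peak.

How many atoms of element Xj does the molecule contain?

For n independent Xj atoms, I(M+2)/I(M) = n · (abundance Xj-173) / (abundance Xj-171) = n · 0.57459/0.42541.
n = 2.701 × 0.42541/0.57459 = 2.00 ≈ 2

2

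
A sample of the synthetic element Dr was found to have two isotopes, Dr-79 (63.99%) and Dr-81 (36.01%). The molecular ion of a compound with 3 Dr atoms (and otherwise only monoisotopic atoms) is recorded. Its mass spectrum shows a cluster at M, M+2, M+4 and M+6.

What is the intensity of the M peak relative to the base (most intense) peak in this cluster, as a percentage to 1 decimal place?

59.2%

Binomial terms of (0.6399 + 0.3601)^3: M 0.2620, M+2 0.4424, M+4 0.2489, M+6 0.0467 → M+2 is the base peak.
P(M+2) = C(3,1) × 0.6399^2 × 0.3601^1 = 3 × 0.40947201 × 0.3601 = 0.442353 (base)
P(M) = C(3,0) × 0.6399^3 × 0.3601^0 = 1 × 0.26202114 × 1.0000 = 0.262021
Relative intensity = 0.262021 / 0.442353 × 100 = 59.2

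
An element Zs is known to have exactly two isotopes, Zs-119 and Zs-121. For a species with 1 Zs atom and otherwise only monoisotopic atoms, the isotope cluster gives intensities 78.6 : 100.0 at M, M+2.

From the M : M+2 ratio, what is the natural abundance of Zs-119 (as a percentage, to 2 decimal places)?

44.01%

Write p for the Zs-119 fraction. I(M+2)/I(M) = [C(1,1)·p^0·(1−p)] / p^1 = 1·(1−p)/p = 100.0/78.6 = 1.2723
(1−p)/p = 1.2723/1 = 1.2723  ⇒  p = 1/(1 + 1.2723) = 0.4401
Zs-119: 44.01%, Zs-121: 55.99%.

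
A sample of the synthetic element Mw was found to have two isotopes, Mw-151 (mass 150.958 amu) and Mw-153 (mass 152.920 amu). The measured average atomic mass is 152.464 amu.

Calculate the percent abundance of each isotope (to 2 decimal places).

Mw-151: 23.24%, Mw-153: 76.76%

Let x be the fractional abundance of Mw-151; then Mw-153 has abundance 1 − x.
150.958·x + 152.920·(1 − x) = 152.464
(150.958 − 152.920)·x = 152.464 − 152.920
x = -0.456 / -1.962 = 0.23242 → 23.24% Mw-151, 76.76% Mw-153.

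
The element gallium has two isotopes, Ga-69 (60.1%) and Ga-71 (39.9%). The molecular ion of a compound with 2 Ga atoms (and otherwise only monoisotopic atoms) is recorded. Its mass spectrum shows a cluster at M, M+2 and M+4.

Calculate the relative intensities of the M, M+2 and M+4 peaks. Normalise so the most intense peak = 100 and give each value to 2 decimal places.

75.31 : 100.00 : 33.19

Each Ga atom is independently Ga-69 (p = 0.601) or Ga-71 (q = 0.399); the cluster is the binomial expansion (p + q)^2.
P(M) = 0.601^2 = 0.361201
P(M+2) = 2 × 0.601^1 × 0.399^1 = 0.479598
P(M+4) = 0.399^2 = 0.159201
The M+2 peak is largest (0.479598); scaling to 100 gives 75.31 : 100.00 : 33.19.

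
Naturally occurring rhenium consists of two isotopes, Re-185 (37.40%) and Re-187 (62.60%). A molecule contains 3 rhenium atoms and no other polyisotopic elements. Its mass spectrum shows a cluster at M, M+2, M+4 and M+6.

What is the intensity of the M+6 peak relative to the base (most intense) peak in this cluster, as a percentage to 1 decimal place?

55.8%

(0.3740 + 0.6260)^3 gives M 0.0523, M+2 0.2627, M+4 0.4397, M+6 0.2453; the largest is M+4.
P(M+4) = C(3,2) × 0.3740^1 × 0.6260^2 = 3 × 0.3740 × 0.391876 = 0.439685 (base)
P(M+6) = C(3,3) × 0.3740^0 × 0.6260^3 = 1 × 1.0000 × 0.24531438 = 0.245314
Relative intensity = 0.245314 / 0.439685 × 100 = 55.8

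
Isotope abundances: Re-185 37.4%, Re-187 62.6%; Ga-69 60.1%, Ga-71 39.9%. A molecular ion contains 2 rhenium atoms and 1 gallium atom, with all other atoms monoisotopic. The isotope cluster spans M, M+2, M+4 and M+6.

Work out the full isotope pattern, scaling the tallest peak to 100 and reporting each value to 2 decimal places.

Rhenium pattern (n=2): 0.139876 : 0.468248 : 0.391876
Gallium pattern (n=1): 0.6010 : 0.3990
Convolve the two distributions (both contribute in 2-u steps):
  M: 0.139876×0.6010 = 0.084065
  M+2: 0.139876×0.3990 + 0.468248×0.6010 = 0.337228
  M+4: 0.468248×0.3990 + 0.391876×0.6010 = 0.422348
  M+6: 0.391876×0.3990 = 0.156359
Scale to base peak (0.422348) = 100: 19.90 : 79.85 : 100.00 : 37.02

19.90 : 79.85 : 100.00 : 37.02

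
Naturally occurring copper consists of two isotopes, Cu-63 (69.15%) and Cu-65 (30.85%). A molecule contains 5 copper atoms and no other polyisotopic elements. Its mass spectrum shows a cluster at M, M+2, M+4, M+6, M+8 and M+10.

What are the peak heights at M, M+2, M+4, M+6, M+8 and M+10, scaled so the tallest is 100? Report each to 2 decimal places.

The 5 Cu atoms are independent, so intensities follow the terms of (0.6915 + 0.3085)^5.
P(M) = 0.6915^5 = 0.158111
P(M+2) = 5 × 0.6915^4 × 0.3085^1 = 0.352691
P(M+4) = 10 × 0.6915^3 × 0.3085^2 = 0.314693
P(M+6) = 10 × 0.6915^2 × 0.3085^3 = 0.140394
P(M+8) = 5 × 0.6915^1 × 0.3085^4 = 0.031317
P(M+10) = 0.3085^5 = 0.002794
The M+2 peak is largest (0.352691); scaling to 100 gives 44.83 : 100.00 : 89.23 : 39.81 : 8.88 : 0.79.

44.83 : 100.00 : 89.23 : 39.81 : 8.88 : 0.79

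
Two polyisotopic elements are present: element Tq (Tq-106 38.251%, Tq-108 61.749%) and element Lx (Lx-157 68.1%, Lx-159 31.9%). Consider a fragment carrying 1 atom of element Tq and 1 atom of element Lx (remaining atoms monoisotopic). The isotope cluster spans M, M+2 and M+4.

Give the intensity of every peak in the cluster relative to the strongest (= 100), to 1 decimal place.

48.0 : 100.0 : 36.3

Element Tq pattern (n=1): 0.38251 : 0.61749
Element Lx pattern (n=1): 0.6810 : 0.3190
Convolve the two distributions (both contribute in 2-u steps):
  M: 0.38251×0.6810 = 0.260489
  M+2: 0.38251×0.3190 + 0.61749×0.6810 = 0.542531
  M+4: 0.61749×0.3190 = 0.196979
Scale to base peak (0.542531) = 100: 48.0 : 100.0 : 36.3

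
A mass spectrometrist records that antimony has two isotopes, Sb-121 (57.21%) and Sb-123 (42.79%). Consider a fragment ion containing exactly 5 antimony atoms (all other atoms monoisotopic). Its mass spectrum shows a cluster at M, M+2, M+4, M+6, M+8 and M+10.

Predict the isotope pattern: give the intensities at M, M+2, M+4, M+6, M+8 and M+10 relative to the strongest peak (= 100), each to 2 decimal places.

Expanding (0.5721 + 0.4279)^5:
P(M) = 0.5721^5 = 0.061286
P(M+2) = 5 × 0.5721^4 × 0.4279^1 = 0.229192
P(M+4) = 10 × 0.5721^3 × 0.4279^2 = 0.342847
P(M+6) = 10 × 0.5721^2 × 0.4279^3 = 0.256431
P(M+8) = 5 × 0.5721^1 × 0.4279^4 = 0.095898
P(M+10) = 0.4279^5 = 0.014345
The M+4 peak is largest (0.342847); scaling to 100 gives 17.88 : 66.85 : 100.00 : 74.79 : 27.97 : 4.18.

17.88 : 66.85 : 100.00 : 74.79 : 27.97 : 4.18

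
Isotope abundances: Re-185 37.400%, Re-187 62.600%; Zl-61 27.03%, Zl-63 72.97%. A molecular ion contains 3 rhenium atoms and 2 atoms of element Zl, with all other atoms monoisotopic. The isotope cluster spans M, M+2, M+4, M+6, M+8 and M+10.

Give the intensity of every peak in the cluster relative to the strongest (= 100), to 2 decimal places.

1.15 : 12.02 : 49.39 : 100.00 : 99.89 : 39.43

Rhenium pattern (n=3): 0.05231362 : 0.26268713 : 0.43968487 : 0.24531438
Element Zl pattern (n=2): 0.07306209 : 0.39447582 : 0.53246209
Convolve the two distributions (both contribute in 2-u steps):
  M: 0.05231362×0.07306209 = 0.003822
  M+2: 0.05231362×0.39447582 + 0.26268713×0.07306209 = 0.039829
  M+4: 0.05231362×0.53246209 + 0.26268713×0.39447582 + 0.43968487×0.07306209 = 0.163603
  M+6: 0.26268713×0.53246209 + 0.43968487×0.39447582 + 0.24531438×0.07306209 = 0.331239
  M+8: 0.43968487×0.53246209 + 0.24531438×0.39447582 = 0.330886
  M+10: 0.24531438×0.53246209 = 0.130621
Scale to base peak (0.331239) = 100: 1.15 : 12.02 : 49.39 : 100.00 : 99.89 : 39.43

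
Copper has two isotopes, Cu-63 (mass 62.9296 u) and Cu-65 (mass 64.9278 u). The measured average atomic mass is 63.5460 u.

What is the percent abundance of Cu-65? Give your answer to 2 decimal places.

30.85%

Let x be the fractional abundance of Cu-63; then Cu-65 has abundance 1 − x.
62.9296·x + 64.9278·(1 − x) = 63.5460
(62.9296 − 64.9278)·x = 63.5460 − 64.9278
x = -1.3818 / -1.9982 = 0.69152 → 69.15% Cu-63, 30.85% Cu-65.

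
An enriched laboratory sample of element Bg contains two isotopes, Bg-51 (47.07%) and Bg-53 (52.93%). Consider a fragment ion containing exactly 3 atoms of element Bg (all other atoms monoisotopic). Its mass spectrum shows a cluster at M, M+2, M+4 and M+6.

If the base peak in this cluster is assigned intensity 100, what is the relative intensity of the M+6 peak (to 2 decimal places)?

Binomial terms of (0.4707 + 0.5293)^3: M 0.1043, M+2 0.3518, M+4 0.3956, M+6 0.1483 → M+4 is the base peak.
P(M+4) = C(3,2) × 0.4707^1 × 0.5293^2 = 3 × 0.4707 × 0.28015849 = 0.395612 (base)
P(M+6) = C(3,3) × 0.4707^0 × 0.5293^3 = 1 × 1.0000 × 0.14828789 = 0.148288
Relative intensity = 0.148288 / 0.395612 × 100 = 37.48

37.48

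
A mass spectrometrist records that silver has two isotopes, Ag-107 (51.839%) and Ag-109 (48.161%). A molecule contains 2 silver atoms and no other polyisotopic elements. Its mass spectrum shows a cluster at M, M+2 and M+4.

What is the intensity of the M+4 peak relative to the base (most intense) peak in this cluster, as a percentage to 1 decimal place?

Binomial terms of (0.51839 + 0.48161)^2: M 0.2687, M+2 0.4993, M+4 0.2319 → M+2 is the base peak.
P(M+2) = C(2,1) × 0.51839^1 × 0.48161^1 = 2 × 0.51839 × 0.48161 = 0.499324 (base)
P(M+4) = C(2,2) × 0.51839^0 × 0.48161^2 = 1 × 1.0000 × 0.23194819 = 0.231948
Relative intensity = 0.231948 / 0.499324 × 100 = 46.5

46.5%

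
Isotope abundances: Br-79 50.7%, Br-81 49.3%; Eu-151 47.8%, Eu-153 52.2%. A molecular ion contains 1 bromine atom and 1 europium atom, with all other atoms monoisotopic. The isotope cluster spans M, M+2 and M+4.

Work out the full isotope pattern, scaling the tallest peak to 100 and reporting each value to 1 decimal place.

48.4 : 100.0 : 51.4

Bromine pattern (n=1): 0.5070 : 0.4930
Europium pattern (n=1): 0.4780 : 0.5220
Convolve the two distributions (both contribute in 2-u steps):
  M: 0.5070×0.4780 = 0.242346
  M+2: 0.5070×0.5220 + 0.4930×0.4780 = 0.500308
  M+4: 0.4930×0.5220 = 0.257346
Scale to base peak (0.500308) = 100: 48.4 : 100.0 : 51.4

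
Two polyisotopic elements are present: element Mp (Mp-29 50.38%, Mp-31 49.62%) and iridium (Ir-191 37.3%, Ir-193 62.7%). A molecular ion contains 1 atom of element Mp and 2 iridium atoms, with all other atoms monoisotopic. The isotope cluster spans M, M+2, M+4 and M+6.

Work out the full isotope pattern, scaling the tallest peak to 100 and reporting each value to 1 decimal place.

Element Mp pattern (n=1): 0.5038 : 0.4962
Iridium pattern (n=2): 0.139129 : 0.467742 : 0.393129
Convolve the two distributions (both contribute in 2-u steps):
  M: 0.5038×0.139129 = 0.070093
  M+2: 0.5038×0.467742 + 0.4962×0.139129 = 0.304684
  M+4: 0.5038×0.393129 + 0.4962×0.467742 = 0.430152
  M+6: 0.4962×0.393129 = 0.195071
Scale to base peak (0.430152) = 100: 16.3 : 70.8 : 100.0 : 45.3

16.3 : 70.8 : 100.0 : 45.3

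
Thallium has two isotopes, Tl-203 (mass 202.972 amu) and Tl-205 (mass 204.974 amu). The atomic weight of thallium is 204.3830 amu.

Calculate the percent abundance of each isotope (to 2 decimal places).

Tl-203: 29.52%, Tl-205: 70.48%

Writing the weighted mean with unknown fraction x of Tl-203:
202.972·x + 204.974·(1 − x) = 204.3830
(202.972 − 204.974)·x = 204.3830 − 204.974
x = -0.5910 / -2.002 = 0.29520 → 29.52% Tl-203, 70.48% Tl-205.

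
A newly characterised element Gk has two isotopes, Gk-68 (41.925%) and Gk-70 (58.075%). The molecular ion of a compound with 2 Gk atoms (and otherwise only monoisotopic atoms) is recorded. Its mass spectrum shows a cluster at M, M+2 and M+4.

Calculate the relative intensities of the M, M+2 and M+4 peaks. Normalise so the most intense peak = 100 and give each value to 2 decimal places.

Each Gk atom is independently Gk-68 (p = 0.41925) or Gk-70 (q = 0.58075); the cluster is the binomial expansion (p + q)^2.
P(M) = 0.41925^2 = 0.175771
P(M+2) = 2 × 0.41925^1 × 0.58075^1 = 0.486959
P(M+4) = 0.58075^2 = 0.337271
The M+2 peak is largest (0.486959); scaling to 100 gives 36.10 : 100.00 : 69.26.

36.10 : 100.00 : 69.26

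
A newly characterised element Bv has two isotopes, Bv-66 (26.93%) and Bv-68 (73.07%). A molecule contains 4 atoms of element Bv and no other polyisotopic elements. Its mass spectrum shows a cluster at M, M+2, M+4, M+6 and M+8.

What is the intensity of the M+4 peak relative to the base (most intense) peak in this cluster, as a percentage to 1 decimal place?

55.3%

Term probabilities: M 0.0053, M+2 0.0571, M+4 0.2323, M+6 0.4203, M+8 0.2851. Base peak = M+6.
P(M+6) = C(4,3) × 0.2693^1 × 0.7307^3 = 4 × 0.2693 × 0.39013716 = 0.420256 (base)
P(M+4) = C(4,2) × 0.2693^2 × 0.7307^2 = 6 × 0.07252249 × 0.53392249 = 0.232328
Relative intensity = 0.232328 / 0.420256 × 100 = 55.3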